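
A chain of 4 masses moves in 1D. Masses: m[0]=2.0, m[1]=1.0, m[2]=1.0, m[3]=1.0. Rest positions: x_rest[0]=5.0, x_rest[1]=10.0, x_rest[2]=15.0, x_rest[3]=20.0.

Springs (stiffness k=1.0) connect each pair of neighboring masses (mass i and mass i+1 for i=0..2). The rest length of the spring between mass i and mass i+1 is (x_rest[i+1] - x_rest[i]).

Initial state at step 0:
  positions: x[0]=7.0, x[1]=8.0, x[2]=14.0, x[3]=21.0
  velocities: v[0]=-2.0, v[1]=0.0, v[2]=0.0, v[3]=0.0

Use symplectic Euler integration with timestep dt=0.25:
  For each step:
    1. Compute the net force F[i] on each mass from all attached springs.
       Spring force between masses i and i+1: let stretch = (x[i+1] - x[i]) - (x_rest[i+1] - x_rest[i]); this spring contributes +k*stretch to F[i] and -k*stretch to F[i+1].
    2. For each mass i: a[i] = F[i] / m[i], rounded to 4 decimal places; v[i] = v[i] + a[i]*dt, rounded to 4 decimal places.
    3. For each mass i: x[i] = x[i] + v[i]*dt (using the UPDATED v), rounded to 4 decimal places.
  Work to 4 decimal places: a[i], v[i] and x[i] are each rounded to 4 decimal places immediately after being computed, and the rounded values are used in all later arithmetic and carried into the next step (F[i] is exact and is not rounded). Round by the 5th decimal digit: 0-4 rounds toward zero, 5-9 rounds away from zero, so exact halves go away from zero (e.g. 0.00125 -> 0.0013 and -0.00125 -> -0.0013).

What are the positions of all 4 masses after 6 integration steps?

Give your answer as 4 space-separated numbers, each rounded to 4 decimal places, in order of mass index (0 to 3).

Step 0: x=[7.0000 8.0000 14.0000 21.0000] v=[-2.0000 0.0000 0.0000 0.0000]
Step 1: x=[6.3750 8.3125 14.0625 20.8750] v=[-2.5000 1.2500 0.2500 -0.5000]
Step 2: x=[5.6543 8.8633 14.1914 20.6367] v=[-2.8828 2.2031 0.5156 -0.9531]
Step 3: x=[4.8776 9.5465 14.3901 20.3081] v=[-3.1067 2.7329 0.7949 -1.3144]
Step 4: x=[4.0906 10.2407 14.6560 19.9221] v=[-3.1481 2.7766 1.0635 -1.5439]
Step 5: x=[3.3395 10.8264 14.9751 19.5195] v=[-3.0043 2.3429 1.2762 -1.6104]
Step 6: x=[2.6662 11.2035 15.3189 19.1454] v=[-2.6934 1.5084 1.3751 -1.4965]

Answer: 2.6662 11.2035 15.3189 19.1454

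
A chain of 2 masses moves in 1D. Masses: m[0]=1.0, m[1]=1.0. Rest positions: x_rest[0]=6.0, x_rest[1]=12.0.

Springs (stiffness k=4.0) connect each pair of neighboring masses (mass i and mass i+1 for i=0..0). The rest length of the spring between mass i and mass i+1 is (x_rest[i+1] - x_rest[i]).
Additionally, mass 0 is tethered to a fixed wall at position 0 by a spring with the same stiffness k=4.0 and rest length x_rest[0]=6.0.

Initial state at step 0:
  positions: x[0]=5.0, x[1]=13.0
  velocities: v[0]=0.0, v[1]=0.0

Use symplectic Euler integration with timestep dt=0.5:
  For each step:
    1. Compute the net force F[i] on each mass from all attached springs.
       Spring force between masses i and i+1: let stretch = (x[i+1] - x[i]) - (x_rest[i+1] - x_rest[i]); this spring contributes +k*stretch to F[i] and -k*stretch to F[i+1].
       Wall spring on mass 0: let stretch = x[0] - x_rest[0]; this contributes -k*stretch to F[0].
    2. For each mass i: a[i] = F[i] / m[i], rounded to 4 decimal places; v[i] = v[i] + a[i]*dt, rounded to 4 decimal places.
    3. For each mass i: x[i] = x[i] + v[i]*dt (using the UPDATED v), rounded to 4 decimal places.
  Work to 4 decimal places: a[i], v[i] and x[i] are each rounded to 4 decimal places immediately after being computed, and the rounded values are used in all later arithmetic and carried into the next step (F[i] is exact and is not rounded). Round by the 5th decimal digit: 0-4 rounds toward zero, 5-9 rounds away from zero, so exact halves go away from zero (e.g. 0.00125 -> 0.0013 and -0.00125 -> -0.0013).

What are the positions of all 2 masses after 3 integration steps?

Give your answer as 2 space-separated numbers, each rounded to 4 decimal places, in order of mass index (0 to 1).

Answer: 4.0000 13.0000

Derivation:
Step 0: x=[5.0000 13.0000] v=[0.0000 0.0000]
Step 1: x=[8.0000 11.0000] v=[6.0000 -4.0000]
Step 2: x=[6.0000 12.0000] v=[-4.0000 2.0000]
Step 3: x=[4.0000 13.0000] v=[-4.0000 2.0000]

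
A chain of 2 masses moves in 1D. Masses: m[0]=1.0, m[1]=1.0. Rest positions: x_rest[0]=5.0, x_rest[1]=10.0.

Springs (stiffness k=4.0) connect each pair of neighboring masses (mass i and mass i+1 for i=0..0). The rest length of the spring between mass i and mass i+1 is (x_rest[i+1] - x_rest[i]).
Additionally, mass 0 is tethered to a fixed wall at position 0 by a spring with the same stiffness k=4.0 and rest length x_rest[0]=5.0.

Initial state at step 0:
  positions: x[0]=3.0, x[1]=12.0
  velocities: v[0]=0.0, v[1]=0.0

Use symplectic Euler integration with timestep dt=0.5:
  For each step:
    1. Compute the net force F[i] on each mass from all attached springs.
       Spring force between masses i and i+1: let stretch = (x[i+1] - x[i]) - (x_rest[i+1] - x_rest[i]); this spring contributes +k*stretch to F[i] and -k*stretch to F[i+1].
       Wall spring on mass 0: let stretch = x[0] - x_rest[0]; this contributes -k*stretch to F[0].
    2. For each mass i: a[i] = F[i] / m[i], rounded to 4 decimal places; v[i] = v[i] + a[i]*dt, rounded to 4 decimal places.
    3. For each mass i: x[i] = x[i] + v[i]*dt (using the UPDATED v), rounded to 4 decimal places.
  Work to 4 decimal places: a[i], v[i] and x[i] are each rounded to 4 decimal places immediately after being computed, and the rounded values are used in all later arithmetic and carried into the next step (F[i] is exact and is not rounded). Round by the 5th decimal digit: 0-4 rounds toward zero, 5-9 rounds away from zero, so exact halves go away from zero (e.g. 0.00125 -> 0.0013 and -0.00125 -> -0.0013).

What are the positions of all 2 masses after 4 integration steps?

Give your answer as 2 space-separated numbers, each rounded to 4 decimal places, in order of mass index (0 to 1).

Answer: 7.0000 8.0000

Derivation:
Step 0: x=[3.0000 12.0000] v=[0.0000 0.0000]
Step 1: x=[9.0000 8.0000] v=[12.0000 -8.0000]
Step 2: x=[5.0000 10.0000] v=[-8.0000 4.0000]
Step 3: x=[1.0000 12.0000] v=[-8.0000 4.0000]
Step 4: x=[7.0000 8.0000] v=[12.0000 -8.0000]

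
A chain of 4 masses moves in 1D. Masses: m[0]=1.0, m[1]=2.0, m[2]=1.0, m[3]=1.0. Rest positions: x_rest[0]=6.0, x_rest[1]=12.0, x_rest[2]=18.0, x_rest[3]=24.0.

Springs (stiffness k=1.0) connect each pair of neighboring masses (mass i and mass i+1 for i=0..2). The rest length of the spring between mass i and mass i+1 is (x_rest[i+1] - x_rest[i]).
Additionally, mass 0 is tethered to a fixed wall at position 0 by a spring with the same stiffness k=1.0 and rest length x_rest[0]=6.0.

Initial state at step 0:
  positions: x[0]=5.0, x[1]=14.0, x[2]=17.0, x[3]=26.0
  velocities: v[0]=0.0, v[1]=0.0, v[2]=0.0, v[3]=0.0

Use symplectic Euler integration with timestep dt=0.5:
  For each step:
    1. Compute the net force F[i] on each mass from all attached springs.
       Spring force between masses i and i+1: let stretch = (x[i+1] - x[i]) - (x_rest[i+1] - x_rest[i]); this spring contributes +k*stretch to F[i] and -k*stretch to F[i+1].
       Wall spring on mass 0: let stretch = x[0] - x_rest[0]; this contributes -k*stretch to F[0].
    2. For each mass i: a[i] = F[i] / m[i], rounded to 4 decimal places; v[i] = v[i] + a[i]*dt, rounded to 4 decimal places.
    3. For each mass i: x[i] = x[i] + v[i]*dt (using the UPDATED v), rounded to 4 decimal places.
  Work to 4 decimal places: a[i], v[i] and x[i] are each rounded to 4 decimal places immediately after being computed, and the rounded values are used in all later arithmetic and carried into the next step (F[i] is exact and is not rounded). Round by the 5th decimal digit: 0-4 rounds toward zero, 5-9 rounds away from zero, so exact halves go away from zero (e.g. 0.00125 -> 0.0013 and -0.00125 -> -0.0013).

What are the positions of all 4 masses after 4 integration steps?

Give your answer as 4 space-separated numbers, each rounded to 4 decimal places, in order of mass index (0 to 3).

Step 0: x=[5.0000 14.0000 17.0000 26.0000] v=[0.0000 0.0000 0.0000 0.0000]
Step 1: x=[6.0000 13.2500 18.5000 25.2500] v=[2.0000 -1.5000 3.0000 -1.5000]
Step 2: x=[7.3125 12.2500 20.3750 24.3125] v=[2.6250 -2.0000 3.7500 -1.8750]
Step 3: x=[8.0313 11.6485 21.2032 23.8906] v=[1.4375 -1.2031 1.6563 -0.8438]
Step 4: x=[7.6465 11.7892 20.3145 24.2969] v=[-0.7696 0.2813 -1.7774 0.8125]

Answer: 7.6465 11.7892 20.3145 24.2969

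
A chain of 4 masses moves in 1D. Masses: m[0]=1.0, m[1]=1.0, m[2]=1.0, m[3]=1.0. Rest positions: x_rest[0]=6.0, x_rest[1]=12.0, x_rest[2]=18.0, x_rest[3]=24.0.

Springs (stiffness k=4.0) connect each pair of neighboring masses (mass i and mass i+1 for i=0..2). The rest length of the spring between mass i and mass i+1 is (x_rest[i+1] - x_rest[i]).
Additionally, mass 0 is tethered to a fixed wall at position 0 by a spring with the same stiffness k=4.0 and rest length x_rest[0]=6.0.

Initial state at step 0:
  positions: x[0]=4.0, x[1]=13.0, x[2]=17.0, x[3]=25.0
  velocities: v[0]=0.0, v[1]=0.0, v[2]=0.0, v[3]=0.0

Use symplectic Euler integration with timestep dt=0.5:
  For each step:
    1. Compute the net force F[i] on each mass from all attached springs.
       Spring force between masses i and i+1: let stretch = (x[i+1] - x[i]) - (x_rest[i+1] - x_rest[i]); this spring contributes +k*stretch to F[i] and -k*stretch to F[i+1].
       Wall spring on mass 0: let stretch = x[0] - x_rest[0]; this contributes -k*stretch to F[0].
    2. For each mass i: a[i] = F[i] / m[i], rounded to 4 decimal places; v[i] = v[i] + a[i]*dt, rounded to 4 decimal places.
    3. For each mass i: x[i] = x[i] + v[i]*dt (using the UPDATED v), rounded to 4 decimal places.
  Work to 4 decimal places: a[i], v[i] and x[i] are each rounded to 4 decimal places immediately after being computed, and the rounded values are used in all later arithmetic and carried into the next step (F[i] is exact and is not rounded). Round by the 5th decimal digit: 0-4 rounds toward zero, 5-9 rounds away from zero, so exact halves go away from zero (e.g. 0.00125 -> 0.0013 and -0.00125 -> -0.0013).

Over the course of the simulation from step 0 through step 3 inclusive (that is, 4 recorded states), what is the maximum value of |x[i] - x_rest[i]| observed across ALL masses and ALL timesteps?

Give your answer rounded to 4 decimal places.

Answer: 5.0000

Derivation:
Step 0: x=[4.0000 13.0000 17.0000 25.0000] v=[0.0000 0.0000 0.0000 0.0000]
Step 1: x=[9.0000 8.0000 21.0000 23.0000] v=[10.0000 -10.0000 8.0000 -4.0000]
Step 2: x=[4.0000 17.0000 14.0000 25.0000] v=[-10.0000 18.0000 -14.0000 4.0000]
Step 3: x=[8.0000 10.0000 21.0000 22.0000] v=[8.0000 -14.0000 14.0000 -6.0000]
Max displacement = 5.0000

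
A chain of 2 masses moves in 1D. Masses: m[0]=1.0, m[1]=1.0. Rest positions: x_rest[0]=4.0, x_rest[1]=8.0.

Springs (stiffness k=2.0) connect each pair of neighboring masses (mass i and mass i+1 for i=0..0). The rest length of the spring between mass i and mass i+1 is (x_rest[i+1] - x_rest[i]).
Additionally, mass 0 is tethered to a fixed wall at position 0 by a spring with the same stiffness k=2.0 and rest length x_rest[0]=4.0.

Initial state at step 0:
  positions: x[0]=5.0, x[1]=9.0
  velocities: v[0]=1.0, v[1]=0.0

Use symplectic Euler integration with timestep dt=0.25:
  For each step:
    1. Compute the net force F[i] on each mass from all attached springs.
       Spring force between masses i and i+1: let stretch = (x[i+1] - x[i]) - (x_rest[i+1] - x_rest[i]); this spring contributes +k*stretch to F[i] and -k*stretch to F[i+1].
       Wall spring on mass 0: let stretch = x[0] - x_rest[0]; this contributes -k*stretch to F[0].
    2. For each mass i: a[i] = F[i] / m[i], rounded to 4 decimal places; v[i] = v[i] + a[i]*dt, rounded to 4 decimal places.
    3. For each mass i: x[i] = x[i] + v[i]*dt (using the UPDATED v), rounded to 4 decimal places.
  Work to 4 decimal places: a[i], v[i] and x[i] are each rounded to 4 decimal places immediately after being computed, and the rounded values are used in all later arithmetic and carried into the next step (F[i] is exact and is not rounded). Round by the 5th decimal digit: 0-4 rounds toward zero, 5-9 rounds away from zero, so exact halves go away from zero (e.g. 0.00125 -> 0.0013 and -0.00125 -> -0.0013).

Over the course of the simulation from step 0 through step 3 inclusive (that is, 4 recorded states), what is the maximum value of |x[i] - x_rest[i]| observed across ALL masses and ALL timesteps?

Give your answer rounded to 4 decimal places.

Step 0: x=[5.0000 9.0000] v=[1.0000 0.0000]
Step 1: x=[5.1250 9.0000] v=[0.5000 0.0000]
Step 2: x=[5.0938 9.0156] v=[-0.1250 0.0625]
Step 3: x=[4.9161 9.0410] v=[-0.7110 0.1016]
Max displacement = 1.1250

Answer: 1.1250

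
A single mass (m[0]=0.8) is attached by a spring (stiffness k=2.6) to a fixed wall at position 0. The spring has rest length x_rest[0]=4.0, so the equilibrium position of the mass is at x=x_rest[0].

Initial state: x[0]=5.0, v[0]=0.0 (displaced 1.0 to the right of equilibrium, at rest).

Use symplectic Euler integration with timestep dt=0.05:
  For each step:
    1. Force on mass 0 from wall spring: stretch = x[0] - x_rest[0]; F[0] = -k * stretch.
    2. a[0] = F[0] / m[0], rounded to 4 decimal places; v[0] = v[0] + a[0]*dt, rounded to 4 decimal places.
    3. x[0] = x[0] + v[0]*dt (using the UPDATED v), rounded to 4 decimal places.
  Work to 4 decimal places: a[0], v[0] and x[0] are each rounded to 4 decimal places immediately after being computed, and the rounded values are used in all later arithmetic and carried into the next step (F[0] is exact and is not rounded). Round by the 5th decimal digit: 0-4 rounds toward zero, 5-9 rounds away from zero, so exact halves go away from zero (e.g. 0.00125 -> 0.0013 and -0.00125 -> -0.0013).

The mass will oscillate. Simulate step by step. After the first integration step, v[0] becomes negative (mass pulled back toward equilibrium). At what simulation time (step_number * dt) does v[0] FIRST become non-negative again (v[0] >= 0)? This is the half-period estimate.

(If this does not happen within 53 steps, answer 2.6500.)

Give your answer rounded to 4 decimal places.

Answer: 1.7500

Derivation:
Step 0: x=[5.0000] v=[0.0000]
Step 1: x=[4.9919] v=[-0.1625]
Step 2: x=[4.9757] v=[-0.3237]
Step 3: x=[4.9516] v=[-0.4823]
Step 4: x=[4.9198] v=[-0.6369]
Step 5: x=[4.8805] v=[-0.7864]
Step 6: x=[4.8340] v=[-0.9295]
Step 7: x=[4.7808] v=[-1.0650]
Step 8: x=[4.7212] v=[-1.1919]
Step 9: x=[4.6557] v=[-1.3091]
Step 10: x=[4.5849] v=[-1.4157]
Step 11: x=[4.5094] v=[-1.5107]
Step 12: x=[4.4297] v=[-1.5935]
Step 13: x=[4.3465] v=[-1.6633]
Step 14: x=[4.2605] v=[-1.7196]
Step 15: x=[4.1724] v=[-1.7619]
Step 16: x=[4.0829] v=[-1.7899]
Step 17: x=[3.9927] v=[-1.8034]
Step 18: x=[3.9026] v=[-1.8022]
Step 19: x=[3.8133] v=[-1.7864]
Step 20: x=[3.7255] v=[-1.7561]
Step 21: x=[3.6399] v=[-1.7115]
Step 22: x=[3.5573] v=[-1.6530]
Step 23: x=[3.4782] v=[-1.5811]
Step 24: x=[3.4034] v=[-1.4963]
Step 25: x=[3.3334] v=[-1.3994]
Step 26: x=[3.2688] v=[-1.2911]
Step 27: x=[3.2102] v=[-1.1723]
Step 28: x=[3.1580] v=[-1.0440]
Step 29: x=[3.1126] v=[-0.9072]
Step 30: x=[3.0745] v=[-0.7630]
Step 31: x=[3.0439] v=[-0.6126]
Step 32: x=[3.0210] v=[-0.4572]
Step 33: x=[3.0061] v=[-0.2981]
Step 34: x=[2.9993] v=[-0.1366]
Step 35: x=[3.0006] v=[0.0260]
First v>=0 after going negative at step 35, time=1.7500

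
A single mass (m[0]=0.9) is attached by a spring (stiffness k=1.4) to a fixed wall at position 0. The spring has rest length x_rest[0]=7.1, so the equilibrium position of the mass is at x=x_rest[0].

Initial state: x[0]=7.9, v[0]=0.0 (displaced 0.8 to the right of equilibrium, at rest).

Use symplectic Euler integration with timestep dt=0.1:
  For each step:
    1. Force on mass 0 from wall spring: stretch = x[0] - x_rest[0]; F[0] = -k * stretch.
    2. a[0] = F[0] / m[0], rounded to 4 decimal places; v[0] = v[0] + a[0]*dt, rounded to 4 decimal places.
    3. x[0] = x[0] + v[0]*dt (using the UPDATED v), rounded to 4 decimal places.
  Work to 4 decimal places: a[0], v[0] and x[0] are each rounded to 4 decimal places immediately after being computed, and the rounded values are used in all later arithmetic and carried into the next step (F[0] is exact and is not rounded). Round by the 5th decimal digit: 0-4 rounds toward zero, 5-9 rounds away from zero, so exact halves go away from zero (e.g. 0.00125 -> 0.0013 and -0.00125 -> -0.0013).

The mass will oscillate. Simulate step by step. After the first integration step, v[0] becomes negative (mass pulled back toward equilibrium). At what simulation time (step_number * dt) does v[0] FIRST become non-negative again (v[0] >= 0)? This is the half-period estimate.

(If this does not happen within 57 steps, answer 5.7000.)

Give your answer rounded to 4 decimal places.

Answer: 2.6000

Derivation:
Step 0: x=[7.9000] v=[0.0000]
Step 1: x=[7.8876] v=[-0.1244]
Step 2: x=[7.8629] v=[-0.2469]
Step 3: x=[7.8263] v=[-0.3656]
Step 4: x=[7.7784] v=[-0.4786]
Step 5: x=[7.7200] v=[-0.5841]
Step 6: x=[7.6520] v=[-0.6805]
Step 7: x=[7.5754] v=[-0.7664]
Step 8: x=[7.4914] v=[-0.8404]
Step 9: x=[7.4013] v=[-0.9013]
Step 10: x=[7.3065] v=[-0.9482]
Step 11: x=[7.2085] v=[-0.9803]
Step 12: x=[7.1088] v=[-0.9972]
Step 13: x=[7.0089] v=[-0.9986]
Step 14: x=[6.9105] v=[-0.9844]
Step 15: x=[6.8150] v=[-0.9549]
Step 16: x=[6.7239] v=[-0.9106]
Step 17: x=[6.6387] v=[-0.8521]
Step 18: x=[6.5607] v=[-0.7803]
Step 19: x=[6.4911] v=[-0.6964]
Step 20: x=[6.4309] v=[-0.6017]
Step 21: x=[6.3811] v=[-0.4976]
Step 22: x=[6.3425] v=[-0.3858]
Step 23: x=[6.3157] v=[-0.2680]
Step 24: x=[6.3011] v=[-0.1460]
Step 25: x=[6.2989] v=[-0.0217]
Step 26: x=[6.3092] v=[0.1029]
First v>=0 after going negative at step 26, time=2.6000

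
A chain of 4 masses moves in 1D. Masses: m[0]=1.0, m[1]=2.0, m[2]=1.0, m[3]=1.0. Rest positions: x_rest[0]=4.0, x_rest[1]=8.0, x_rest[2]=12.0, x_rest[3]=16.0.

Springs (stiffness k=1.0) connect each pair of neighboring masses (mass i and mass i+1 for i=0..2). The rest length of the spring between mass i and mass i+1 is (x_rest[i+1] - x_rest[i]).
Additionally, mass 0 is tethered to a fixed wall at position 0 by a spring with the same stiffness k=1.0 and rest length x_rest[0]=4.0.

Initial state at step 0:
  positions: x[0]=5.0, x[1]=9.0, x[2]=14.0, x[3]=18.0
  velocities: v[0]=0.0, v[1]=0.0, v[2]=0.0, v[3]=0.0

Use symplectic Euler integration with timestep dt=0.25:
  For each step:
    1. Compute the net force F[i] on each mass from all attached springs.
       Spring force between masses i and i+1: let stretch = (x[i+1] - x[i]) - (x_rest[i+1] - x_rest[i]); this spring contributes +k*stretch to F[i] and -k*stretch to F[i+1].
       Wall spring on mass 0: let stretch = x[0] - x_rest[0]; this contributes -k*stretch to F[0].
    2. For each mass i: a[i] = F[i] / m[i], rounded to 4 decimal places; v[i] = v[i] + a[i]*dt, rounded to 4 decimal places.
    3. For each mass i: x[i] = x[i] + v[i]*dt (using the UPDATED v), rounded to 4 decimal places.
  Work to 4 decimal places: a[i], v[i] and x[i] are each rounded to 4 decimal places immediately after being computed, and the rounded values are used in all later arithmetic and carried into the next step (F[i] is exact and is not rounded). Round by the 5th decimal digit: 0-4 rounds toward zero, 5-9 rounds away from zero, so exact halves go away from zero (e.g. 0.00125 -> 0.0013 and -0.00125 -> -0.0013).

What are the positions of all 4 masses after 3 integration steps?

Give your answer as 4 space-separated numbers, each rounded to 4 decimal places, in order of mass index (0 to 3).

Answer: 4.6723 9.1593 13.6721 17.9813

Derivation:
Step 0: x=[5.0000 9.0000 14.0000 18.0000] v=[0.0000 0.0000 0.0000 0.0000]
Step 1: x=[4.9375 9.0313 13.9375 18.0000] v=[-0.2500 0.1250 -0.2500 0.0000]
Step 2: x=[4.8223 9.0880 13.8223 17.9961] v=[-0.4609 0.2266 -0.4609 -0.0156]
Step 3: x=[4.6723 9.1593 13.6721 17.9813] v=[-0.6001 0.2852 -0.6010 -0.0591]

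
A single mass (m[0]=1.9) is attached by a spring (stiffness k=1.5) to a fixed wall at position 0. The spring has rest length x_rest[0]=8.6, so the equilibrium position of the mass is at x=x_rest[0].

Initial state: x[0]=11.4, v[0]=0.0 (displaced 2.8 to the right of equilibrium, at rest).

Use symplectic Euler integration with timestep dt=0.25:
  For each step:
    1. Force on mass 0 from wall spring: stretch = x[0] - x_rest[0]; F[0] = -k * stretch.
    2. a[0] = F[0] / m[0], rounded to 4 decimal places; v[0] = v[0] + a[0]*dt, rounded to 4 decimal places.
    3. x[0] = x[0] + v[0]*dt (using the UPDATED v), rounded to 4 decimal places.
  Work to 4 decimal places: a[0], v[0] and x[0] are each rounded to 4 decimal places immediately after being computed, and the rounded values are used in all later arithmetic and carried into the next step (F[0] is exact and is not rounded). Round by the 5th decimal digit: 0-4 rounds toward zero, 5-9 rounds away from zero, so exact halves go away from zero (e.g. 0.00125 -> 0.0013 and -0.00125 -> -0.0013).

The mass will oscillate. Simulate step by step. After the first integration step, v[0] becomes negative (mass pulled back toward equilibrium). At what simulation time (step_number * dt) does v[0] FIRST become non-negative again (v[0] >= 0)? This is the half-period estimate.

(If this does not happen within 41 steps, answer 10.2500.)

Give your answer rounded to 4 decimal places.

Answer: 3.7500

Derivation:
Step 0: x=[11.4000] v=[0.0000]
Step 1: x=[11.2619] v=[-0.5526]
Step 2: x=[10.9924] v=[-1.0780]
Step 3: x=[10.6049] v=[-1.5502]
Step 4: x=[10.1184] v=[-1.9459]
Step 5: x=[9.5570] v=[-2.2456]
Step 6: x=[8.9484] v=[-2.4345]
Step 7: x=[8.3226] v=[-2.5033]
Step 8: x=[7.7105] v=[-2.4486]
Step 9: x=[7.1422] v=[-2.2731]
Step 10: x=[6.6459] v=[-1.9854]
Step 11: x=[6.2460] v=[-1.5997]
Step 12: x=[5.9622] v=[-1.1351]
Step 13: x=[5.8086] v=[-0.6145]
Step 14: x=[5.7927] v=[-0.0636]
Step 15: x=[5.9153] v=[0.4905]
First v>=0 after going negative at step 15, time=3.7500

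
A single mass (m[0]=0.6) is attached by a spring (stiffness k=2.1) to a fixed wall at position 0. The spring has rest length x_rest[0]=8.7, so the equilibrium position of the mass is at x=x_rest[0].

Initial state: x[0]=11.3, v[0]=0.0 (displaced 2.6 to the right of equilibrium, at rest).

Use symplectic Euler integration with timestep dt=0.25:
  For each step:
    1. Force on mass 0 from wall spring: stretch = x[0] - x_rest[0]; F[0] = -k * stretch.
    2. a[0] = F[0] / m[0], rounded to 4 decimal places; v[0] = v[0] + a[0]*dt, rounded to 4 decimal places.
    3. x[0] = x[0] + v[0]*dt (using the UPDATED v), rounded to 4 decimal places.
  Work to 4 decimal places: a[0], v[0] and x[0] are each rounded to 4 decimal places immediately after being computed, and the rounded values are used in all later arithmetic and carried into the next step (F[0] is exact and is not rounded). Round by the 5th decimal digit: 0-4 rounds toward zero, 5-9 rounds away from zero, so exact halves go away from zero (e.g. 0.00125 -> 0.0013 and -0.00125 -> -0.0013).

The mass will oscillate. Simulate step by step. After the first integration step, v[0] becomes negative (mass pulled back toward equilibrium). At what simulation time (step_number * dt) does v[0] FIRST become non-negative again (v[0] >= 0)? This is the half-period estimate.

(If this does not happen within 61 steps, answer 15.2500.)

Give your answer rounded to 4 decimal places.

Answer: 1.7500

Derivation:
Step 0: x=[11.3000] v=[0.0000]
Step 1: x=[10.7313] v=[-2.2750]
Step 2: x=[9.7182] v=[-4.0524]
Step 3: x=[8.4824] v=[-4.9433]
Step 4: x=[7.2942] v=[-4.7529]
Step 5: x=[6.4135] v=[-3.5228]
Step 6: x=[6.0330] v=[-1.5221]
Step 7: x=[6.2359] v=[0.8115]
First v>=0 after going negative at step 7, time=1.7500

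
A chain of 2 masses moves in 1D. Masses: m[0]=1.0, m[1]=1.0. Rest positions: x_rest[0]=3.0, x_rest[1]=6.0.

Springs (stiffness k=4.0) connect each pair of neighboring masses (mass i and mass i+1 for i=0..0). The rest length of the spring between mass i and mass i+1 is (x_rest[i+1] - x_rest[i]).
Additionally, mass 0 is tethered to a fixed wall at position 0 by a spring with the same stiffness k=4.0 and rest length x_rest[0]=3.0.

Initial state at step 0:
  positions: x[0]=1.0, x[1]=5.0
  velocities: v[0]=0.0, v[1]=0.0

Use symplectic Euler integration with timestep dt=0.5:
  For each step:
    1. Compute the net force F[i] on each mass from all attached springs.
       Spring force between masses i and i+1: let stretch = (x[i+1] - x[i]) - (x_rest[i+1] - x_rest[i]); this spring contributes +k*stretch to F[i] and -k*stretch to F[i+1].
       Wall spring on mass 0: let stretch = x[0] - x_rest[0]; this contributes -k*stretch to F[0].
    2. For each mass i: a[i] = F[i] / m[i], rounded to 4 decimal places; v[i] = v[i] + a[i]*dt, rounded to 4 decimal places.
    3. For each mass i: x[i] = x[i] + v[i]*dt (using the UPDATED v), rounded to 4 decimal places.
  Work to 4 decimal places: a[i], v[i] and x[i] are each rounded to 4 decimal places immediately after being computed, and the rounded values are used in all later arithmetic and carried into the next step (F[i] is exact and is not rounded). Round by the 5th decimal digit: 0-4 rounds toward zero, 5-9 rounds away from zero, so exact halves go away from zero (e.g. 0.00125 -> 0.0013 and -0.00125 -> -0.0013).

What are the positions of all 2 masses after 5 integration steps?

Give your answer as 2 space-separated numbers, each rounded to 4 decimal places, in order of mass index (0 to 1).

Step 0: x=[1.0000 5.0000] v=[0.0000 0.0000]
Step 1: x=[4.0000 4.0000] v=[6.0000 -2.0000]
Step 2: x=[3.0000 6.0000] v=[-2.0000 4.0000]
Step 3: x=[2.0000 8.0000] v=[-2.0000 4.0000]
Step 4: x=[5.0000 7.0000] v=[6.0000 -2.0000]
Step 5: x=[5.0000 7.0000] v=[0.0000 0.0000]

Answer: 5.0000 7.0000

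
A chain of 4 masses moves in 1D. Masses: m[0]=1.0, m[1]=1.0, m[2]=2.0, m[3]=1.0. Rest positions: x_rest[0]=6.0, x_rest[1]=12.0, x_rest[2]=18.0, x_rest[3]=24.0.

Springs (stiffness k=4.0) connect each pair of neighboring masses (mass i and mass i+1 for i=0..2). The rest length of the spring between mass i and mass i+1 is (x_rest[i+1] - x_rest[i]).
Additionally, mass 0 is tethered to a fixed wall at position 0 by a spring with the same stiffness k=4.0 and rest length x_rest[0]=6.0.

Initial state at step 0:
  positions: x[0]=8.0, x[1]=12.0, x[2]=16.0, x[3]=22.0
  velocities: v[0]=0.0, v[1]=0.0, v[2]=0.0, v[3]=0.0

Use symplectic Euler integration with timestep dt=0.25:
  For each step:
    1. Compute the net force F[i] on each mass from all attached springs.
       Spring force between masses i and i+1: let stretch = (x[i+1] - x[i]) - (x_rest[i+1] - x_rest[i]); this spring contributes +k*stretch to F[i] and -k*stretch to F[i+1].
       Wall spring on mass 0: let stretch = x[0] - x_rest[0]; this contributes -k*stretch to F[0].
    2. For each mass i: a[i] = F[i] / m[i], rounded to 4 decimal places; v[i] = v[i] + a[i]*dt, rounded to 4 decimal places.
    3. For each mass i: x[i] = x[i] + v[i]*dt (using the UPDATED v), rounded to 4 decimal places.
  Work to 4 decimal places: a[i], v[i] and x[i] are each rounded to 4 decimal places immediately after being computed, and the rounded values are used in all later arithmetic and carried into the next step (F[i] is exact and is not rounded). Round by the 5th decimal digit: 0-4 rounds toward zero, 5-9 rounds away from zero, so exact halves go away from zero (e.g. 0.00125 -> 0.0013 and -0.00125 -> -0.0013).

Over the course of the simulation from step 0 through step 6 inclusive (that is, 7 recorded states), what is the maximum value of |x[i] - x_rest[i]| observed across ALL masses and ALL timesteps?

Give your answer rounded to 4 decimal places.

Answer: 2.5129

Derivation:
Step 0: x=[8.0000 12.0000 16.0000 22.0000] v=[0.0000 0.0000 0.0000 0.0000]
Step 1: x=[7.0000 12.0000 16.2500 22.0000] v=[-4.0000 0.0000 1.0000 0.0000]
Step 2: x=[5.5000 11.8125 16.6875 22.0625] v=[-6.0000 -0.7500 1.7500 0.2500]
Step 3: x=[4.2031 11.2656 17.1875 22.2813] v=[-5.1875 -2.1875 2.0000 0.8750]
Step 4: x=[3.6211 10.4336 17.5840 22.7266] v=[-2.3281 -3.3281 1.5860 1.7812]
Step 5: x=[3.8369 9.6861 17.7295 23.3863] v=[0.8633 -2.9902 0.5821 2.6386]
Step 6: x=[4.5558 9.4871 17.5767 24.1318] v=[2.8756 -0.7960 -0.6112 2.9818]
Max displacement = 2.5129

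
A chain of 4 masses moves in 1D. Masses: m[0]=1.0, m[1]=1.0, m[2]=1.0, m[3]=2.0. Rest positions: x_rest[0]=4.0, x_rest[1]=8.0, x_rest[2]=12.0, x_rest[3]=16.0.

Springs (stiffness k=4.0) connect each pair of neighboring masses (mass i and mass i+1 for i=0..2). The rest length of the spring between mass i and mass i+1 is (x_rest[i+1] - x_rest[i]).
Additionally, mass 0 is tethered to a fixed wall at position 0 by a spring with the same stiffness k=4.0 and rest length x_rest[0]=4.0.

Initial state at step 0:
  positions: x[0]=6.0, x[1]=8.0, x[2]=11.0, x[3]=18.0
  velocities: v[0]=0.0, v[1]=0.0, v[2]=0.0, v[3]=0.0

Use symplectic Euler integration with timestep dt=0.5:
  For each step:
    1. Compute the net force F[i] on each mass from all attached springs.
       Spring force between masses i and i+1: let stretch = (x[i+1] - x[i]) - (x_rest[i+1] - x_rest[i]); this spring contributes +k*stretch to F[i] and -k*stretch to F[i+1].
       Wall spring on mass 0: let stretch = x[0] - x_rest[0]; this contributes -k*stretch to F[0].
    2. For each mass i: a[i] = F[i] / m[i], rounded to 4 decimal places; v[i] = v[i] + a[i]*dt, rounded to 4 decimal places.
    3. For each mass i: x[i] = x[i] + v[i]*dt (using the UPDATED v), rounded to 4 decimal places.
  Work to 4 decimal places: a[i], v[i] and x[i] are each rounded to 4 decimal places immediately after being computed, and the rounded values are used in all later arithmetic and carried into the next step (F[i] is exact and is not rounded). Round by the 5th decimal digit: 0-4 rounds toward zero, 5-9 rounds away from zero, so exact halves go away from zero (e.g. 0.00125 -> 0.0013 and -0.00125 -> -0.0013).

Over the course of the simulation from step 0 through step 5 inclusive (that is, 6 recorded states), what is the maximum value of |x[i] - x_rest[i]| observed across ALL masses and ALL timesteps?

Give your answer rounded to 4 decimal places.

Step 0: x=[6.0000 8.0000 11.0000 18.0000] v=[0.0000 0.0000 0.0000 0.0000]
Step 1: x=[2.0000 9.0000 15.0000 16.5000] v=[-8.0000 2.0000 8.0000 -3.0000]
Step 2: x=[3.0000 9.0000 14.5000 16.2500] v=[2.0000 0.0000 -1.0000 -0.5000]
Step 3: x=[7.0000 8.5000 10.2500 17.1250] v=[8.0000 -1.0000 -8.5000 1.7500]
Step 4: x=[5.5000 8.2500 11.1250 16.5625] v=[-3.0000 -0.5000 1.7500 -1.1250]
Step 5: x=[1.2500 8.1250 14.5625 15.2813] v=[-8.5000 -0.2500 6.8750 -2.5625]
Max displacement = 3.0000

Answer: 3.0000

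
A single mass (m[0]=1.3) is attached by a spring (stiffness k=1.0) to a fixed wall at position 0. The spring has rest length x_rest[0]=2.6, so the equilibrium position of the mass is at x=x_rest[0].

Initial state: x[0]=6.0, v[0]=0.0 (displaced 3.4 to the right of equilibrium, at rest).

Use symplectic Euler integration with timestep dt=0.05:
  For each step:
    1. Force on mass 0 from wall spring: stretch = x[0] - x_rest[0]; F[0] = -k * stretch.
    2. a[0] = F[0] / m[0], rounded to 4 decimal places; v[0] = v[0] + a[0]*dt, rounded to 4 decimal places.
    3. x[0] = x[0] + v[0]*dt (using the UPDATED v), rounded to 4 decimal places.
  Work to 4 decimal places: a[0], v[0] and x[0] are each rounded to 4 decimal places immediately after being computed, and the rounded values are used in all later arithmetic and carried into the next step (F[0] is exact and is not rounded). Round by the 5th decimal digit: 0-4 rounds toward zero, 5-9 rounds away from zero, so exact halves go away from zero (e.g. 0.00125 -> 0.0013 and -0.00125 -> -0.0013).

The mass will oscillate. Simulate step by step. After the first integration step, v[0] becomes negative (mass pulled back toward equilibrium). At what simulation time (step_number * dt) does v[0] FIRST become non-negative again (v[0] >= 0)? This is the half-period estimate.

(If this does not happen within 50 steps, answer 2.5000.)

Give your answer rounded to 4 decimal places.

Answer: 2.5000

Derivation:
Step 0: x=[6.0000] v=[0.0000]
Step 1: x=[5.9935] v=[-0.1308]
Step 2: x=[5.9804] v=[-0.2613]
Step 3: x=[5.9608] v=[-0.3913]
Step 4: x=[5.9348] v=[-0.5206]
Step 5: x=[5.9024] v=[-0.6489]
Step 6: x=[5.8636] v=[-0.7759]
Step 7: x=[5.8185] v=[-0.9014]
Step 8: x=[5.7672] v=[-1.0252]
Step 9: x=[5.7099] v=[-1.1470]
Step 10: x=[5.6466] v=[-1.2666]
Step 11: x=[5.5774] v=[-1.3838]
Step 12: x=[5.5025] v=[-1.4983]
Step 13: x=[5.4220] v=[-1.6099]
Step 14: x=[5.3361] v=[-1.7184]
Step 15: x=[5.2449] v=[-1.8236]
Step 16: x=[5.1486] v=[-1.9253]
Step 17: x=[5.0474] v=[-2.0233]
Step 18: x=[4.9415] v=[-2.1174]
Step 19: x=[4.8311] v=[-2.2075]
Step 20: x=[4.7164] v=[-2.2933]
Step 21: x=[4.5977] v=[-2.3747]
Step 22: x=[4.4751] v=[-2.4515]
Step 23: x=[4.3489] v=[-2.5236]
Step 24: x=[4.2194] v=[-2.5909]
Step 25: x=[4.0867] v=[-2.6532]
Step 26: x=[3.9512] v=[-2.7104]
Step 27: x=[3.8131] v=[-2.7624]
Step 28: x=[3.6726] v=[-2.8091]
Step 29: x=[3.5301] v=[-2.8504]
Step 30: x=[3.3858] v=[-2.8862]
Step 31: x=[3.2400] v=[-2.9164]
Step 32: x=[3.0930] v=[-2.9410]
Step 33: x=[2.9450] v=[-2.9600]
Step 34: x=[2.7963] v=[-2.9733]
Step 35: x=[2.6473] v=[-2.9809]
Step 36: x=[2.4982] v=[-2.9827]
Step 37: x=[2.3493] v=[-2.9788]
Step 38: x=[2.2008] v=[-2.9692]
Step 39: x=[2.0531] v=[-2.9538]
Step 40: x=[1.9065] v=[-2.9328]
Step 41: x=[1.7612] v=[-2.9061]
Step 42: x=[1.6175] v=[-2.8738]
Step 43: x=[1.4757] v=[-2.8360]
Step 44: x=[1.3361] v=[-2.7928]
Step 45: x=[1.1989] v=[-2.7442]
Step 46: x=[1.0644] v=[-2.6903]
Step 47: x=[0.9328] v=[-2.6312]
Step 48: x=[0.8044] v=[-2.5671]
Step 49: x=[0.6795] v=[-2.4980]
Step 50: x=[0.5583] v=[-2.4241]
v[0] did not become non-negative within 50 steps; using fallback time=2.5000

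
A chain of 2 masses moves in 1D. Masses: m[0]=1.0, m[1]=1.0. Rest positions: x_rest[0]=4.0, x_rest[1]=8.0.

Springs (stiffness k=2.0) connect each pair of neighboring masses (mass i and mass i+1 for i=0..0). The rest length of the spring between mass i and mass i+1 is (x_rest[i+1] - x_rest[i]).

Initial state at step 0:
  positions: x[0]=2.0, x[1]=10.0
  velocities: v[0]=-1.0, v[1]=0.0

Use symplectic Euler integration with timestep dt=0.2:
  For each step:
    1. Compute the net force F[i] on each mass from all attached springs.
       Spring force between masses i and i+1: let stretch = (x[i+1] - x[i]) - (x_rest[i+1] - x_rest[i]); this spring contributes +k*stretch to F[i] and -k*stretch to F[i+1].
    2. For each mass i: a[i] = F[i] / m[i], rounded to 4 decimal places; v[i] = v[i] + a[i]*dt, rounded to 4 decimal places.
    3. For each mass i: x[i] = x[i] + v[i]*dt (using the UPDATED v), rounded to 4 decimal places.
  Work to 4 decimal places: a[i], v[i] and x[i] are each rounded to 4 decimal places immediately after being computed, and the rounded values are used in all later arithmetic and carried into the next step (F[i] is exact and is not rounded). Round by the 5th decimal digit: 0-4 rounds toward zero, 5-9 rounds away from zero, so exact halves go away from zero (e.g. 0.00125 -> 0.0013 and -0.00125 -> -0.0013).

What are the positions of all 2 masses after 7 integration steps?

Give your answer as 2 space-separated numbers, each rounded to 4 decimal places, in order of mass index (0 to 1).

Answer: 5.2454 5.3546

Derivation:
Step 0: x=[2.0000 10.0000] v=[-1.0000 0.0000]
Step 1: x=[2.1200 9.6800] v=[0.6000 -1.6000]
Step 2: x=[2.5248 9.0752] v=[2.0240 -3.0240]
Step 3: x=[3.1336 8.2664] v=[3.0442 -4.0442]
Step 4: x=[3.8331 7.3669] v=[3.4973 -4.4973]
Step 5: x=[4.4953 6.5047] v=[3.3108 -4.3108]
Step 6: x=[4.9982 5.8018] v=[2.5146 -3.5146]
Step 7: x=[5.2454 5.3546] v=[1.2360 -2.2360]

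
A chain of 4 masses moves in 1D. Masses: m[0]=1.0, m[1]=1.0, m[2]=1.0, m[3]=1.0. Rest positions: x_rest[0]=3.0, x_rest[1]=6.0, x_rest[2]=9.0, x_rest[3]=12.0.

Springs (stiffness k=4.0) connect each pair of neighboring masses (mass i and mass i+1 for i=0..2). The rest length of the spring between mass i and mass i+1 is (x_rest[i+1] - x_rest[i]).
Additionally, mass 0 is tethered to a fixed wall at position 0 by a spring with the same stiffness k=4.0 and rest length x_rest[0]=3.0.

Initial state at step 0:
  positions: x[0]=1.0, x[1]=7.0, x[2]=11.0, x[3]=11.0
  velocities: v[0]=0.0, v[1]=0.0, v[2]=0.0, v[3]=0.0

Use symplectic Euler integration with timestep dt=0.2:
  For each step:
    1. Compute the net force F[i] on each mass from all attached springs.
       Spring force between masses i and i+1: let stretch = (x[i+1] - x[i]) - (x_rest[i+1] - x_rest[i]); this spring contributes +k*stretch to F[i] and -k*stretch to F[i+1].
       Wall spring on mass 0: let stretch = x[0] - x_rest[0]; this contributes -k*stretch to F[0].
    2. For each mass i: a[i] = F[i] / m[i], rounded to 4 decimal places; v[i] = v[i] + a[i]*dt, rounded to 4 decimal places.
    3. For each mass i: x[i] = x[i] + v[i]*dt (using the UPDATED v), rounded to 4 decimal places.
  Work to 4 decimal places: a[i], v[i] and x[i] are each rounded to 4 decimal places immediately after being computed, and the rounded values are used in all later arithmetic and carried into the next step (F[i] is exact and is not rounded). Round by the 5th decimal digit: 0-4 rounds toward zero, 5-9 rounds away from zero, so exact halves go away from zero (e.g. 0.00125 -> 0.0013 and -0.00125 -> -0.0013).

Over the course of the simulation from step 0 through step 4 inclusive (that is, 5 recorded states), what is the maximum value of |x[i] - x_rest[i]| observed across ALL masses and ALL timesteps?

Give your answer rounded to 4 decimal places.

Answer: 2.1770

Derivation:
Step 0: x=[1.0000 7.0000 11.0000 11.0000] v=[0.0000 0.0000 0.0000 0.0000]
Step 1: x=[1.8000 6.6800 10.3600 11.4800] v=[4.0000 -1.6000 -3.2000 2.4000]
Step 2: x=[3.0928 6.1680 9.3104 12.2608] v=[6.4640 -2.5600 -5.2480 3.9040]
Step 3: x=[4.3828 5.6668 8.2301 13.0495] v=[6.4499 -2.5062 -5.4016 3.9437]
Step 4: x=[5.1770 5.3702 7.5108 13.5471] v=[3.9709 -1.4828 -3.5967 2.4882]
Max displacement = 2.1770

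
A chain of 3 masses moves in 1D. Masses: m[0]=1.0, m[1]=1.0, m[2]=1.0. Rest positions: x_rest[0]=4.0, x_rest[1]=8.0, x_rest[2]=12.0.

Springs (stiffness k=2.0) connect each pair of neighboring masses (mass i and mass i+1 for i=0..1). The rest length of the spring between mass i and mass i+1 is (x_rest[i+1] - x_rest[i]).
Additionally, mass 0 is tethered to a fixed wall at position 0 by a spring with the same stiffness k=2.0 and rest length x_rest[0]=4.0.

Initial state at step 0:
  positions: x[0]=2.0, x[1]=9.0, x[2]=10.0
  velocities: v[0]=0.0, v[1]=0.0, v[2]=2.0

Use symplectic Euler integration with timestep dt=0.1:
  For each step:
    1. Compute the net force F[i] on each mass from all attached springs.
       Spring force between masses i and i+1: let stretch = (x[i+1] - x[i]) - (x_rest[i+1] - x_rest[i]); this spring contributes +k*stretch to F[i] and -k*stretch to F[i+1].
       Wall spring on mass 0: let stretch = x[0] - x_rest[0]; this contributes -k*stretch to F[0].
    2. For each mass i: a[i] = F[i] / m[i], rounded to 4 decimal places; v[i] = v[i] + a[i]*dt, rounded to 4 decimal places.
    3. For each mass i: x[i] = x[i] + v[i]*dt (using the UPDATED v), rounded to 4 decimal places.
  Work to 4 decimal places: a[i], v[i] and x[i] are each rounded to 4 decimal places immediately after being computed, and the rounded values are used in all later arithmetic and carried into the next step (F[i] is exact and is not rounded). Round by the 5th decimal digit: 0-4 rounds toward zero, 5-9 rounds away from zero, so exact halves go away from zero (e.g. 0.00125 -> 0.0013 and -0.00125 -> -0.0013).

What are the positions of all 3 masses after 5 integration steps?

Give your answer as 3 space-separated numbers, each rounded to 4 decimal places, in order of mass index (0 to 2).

Answer: 3.2891 7.5408 11.7037

Derivation:
Step 0: x=[2.0000 9.0000 10.0000] v=[0.0000 0.0000 2.0000]
Step 1: x=[2.1000 8.8800 10.2600] v=[1.0000 -1.2000 2.6000]
Step 2: x=[2.2936 8.6520 10.5724] v=[1.9360 -2.2800 3.1240]
Step 3: x=[2.5685 8.3352 10.9264] v=[2.7490 -3.1676 3.5399]
Step 4: x=[2.9074 7.9549 11.3086] v=[3.3886 -3.8027 3.8217]
Step 5: x=[3.2891 7.5408 11.7037] v=[3.8166 -4.1415 3.9510]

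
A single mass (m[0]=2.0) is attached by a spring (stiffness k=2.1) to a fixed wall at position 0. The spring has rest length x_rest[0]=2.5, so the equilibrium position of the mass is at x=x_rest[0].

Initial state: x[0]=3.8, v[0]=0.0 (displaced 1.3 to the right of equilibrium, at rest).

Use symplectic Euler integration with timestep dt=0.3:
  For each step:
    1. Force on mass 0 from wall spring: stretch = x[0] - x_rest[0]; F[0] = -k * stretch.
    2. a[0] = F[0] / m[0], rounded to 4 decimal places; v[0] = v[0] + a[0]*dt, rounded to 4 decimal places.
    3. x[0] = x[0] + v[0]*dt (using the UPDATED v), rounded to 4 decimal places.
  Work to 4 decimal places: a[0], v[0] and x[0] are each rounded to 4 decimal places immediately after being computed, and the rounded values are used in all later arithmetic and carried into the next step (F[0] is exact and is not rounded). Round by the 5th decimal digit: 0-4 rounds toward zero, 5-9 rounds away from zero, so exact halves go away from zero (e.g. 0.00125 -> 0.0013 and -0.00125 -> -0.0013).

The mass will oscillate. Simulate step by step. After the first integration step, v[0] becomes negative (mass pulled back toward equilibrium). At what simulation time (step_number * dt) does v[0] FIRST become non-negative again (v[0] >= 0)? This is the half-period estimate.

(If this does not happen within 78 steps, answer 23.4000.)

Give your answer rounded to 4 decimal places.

Step 0: x=[3.8000] v=[0.0000]
Step 1: x=[3.6772] v=[-0.4095]
Step 2: x=[3.4431] v=[-0.7803]
Step 3: x=[3.1199] v=[-1.0774]
Step 4: x=[2.7381] v=[-1.2727]
Step 5: x=[2.3338] v=[-1.3477]
Step 6: x=[1.9452] v=[-1.2954]
Step 7: x=[1.6090] v=[-1.1207]
Step 8: x=[1.3570] v=[-0.8400]
Step 9: x=[1.2130] v=[-0.4799]
Step 10: x=[1.1907] v=[-0.0745]
Step 11: x=[1.2921] v=[0.3379]
First v>=0 after going negative at step 11, time=3.3000

Answer: 3.3000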